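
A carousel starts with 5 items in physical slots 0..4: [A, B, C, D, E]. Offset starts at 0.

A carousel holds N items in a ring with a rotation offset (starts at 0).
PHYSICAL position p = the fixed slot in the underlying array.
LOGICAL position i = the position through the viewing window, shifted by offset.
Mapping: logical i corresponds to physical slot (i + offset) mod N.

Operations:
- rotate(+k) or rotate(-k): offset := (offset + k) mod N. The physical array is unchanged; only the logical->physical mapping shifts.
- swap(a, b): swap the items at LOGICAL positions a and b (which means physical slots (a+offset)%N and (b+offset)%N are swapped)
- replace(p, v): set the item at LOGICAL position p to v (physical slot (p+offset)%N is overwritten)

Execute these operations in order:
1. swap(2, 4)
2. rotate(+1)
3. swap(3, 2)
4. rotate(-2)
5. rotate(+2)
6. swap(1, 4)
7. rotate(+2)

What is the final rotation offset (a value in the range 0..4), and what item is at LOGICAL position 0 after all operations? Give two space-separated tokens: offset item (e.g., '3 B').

Answer: 3 C

Derivation:
After op 1 (swap(2, 4)): offset=0, physical=[A,B,E,D,C], logical=[A,B,E,D,C]
After op 2 (rotate(+1)): offset=1, physical=[A,B,E,D,C], logical=[B,E,D,C,A]
After op 3 (swap(3, 2)): offset=1, physical=[A,B,E,C,D], logical=[B,E,C,D,A]
After op 4 (rotate(-2)): offset=4, physical=[A,B,E,C,D], logical=[D,A,B,E,C]
After op 5 (rotate(+2)): offset=1, physical=[A,B,E,C,D], logical=[B,E,C,D,A]
After op 6 (swap(1, 4)): offset=1, physical=[E,B,A,C,D], logical=[B,A,C,D,E]
After op 7 (rotate(+2)): offset=3, physical=[E,B,A,C,D], logical=[C,D,E,B,A]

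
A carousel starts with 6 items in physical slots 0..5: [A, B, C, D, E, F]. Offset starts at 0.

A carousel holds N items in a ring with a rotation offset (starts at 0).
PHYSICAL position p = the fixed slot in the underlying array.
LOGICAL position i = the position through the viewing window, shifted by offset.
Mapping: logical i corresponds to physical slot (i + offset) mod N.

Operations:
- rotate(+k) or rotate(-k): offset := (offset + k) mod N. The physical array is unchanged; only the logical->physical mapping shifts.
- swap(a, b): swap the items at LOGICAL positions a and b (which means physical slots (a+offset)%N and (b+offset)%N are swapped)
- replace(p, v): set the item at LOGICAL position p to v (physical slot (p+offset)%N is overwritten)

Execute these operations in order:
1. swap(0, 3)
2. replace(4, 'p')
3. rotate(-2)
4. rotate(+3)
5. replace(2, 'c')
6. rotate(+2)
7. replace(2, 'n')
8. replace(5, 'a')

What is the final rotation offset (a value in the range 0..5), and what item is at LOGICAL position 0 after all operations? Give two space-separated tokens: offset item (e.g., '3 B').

After op 1 (swap(0, 3)): offset=0, physical=[D,B,C,A,E,F], logical=[D,B,C,A,E,F]
After op 2 (replace(4, 'p')): offset=0, physical=[D,B,C,A,p,F], logical=[D,B,C,A,p,F]
After op 3 (rotate(-2)): offset=4, physical=[D,B,C,A,p,F], logical=[p,F,D,B,C,A]
After op 4 (rotate(+3)): offset=1, physical=[D,B,C,A,p,F], logical=[B,C,A,p,F,D]
After op 5 (replace(2, 'c')): offset=1, physical=[D,B,C,c,p,F], logical=[B,C,c,p,F,D]
After op 6 (rotate(+2)): offset=3, physical=[D,B,C,c,p,F], logical=[c,p,F,D,B,C]
After op 7 (replace(2, 'n')): offset=3, physical=[D,B,C,c,p,n], logical=[c,p,n,D,B,C]
After op 8 (replace(5, 'a')): offset=3, physical=[D,B,a,c,p,n], logical=[c,p,n,D,B,a]

Answer: 3 c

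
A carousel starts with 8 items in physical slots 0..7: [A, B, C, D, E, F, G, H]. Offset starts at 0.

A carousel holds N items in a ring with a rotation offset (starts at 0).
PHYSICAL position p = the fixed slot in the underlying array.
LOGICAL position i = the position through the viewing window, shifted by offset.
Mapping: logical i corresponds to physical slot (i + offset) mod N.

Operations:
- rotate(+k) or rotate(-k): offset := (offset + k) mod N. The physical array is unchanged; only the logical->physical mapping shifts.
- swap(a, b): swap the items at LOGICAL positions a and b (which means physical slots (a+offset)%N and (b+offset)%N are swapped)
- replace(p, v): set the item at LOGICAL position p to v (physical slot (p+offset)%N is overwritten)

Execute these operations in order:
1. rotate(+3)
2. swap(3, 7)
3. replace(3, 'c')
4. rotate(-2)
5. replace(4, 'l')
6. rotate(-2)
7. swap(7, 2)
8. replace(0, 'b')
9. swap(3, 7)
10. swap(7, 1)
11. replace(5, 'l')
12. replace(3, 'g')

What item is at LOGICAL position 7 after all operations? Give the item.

After op 1 (rotate(+3)): offset=3, physical=[A,B,C,D,E,F,G,H], logical=[D,E,F,G,H,A,B,C]
After op 2 (swap(3, 7)): offset=3, physical=[A,B,G,D,E,F,C,H], logical=[D,E,F,C,H,A,B,G]
After op 3 (replace(3, 'c')): offset=3, physical=[A,B,G,D,E,F,c,H], logical=[D,E,F,c,H,A,B,G]
After op 4 (rotate(-2)): offset=1, physical=[A,B,G,D,E,F,c,H], logical=[B,G,D,E,F,c,H,A]
After op 5 (replace(4, 'l')): offset=1, physical=[A,B,G,D,E,l,c,H], logical=[B,G,D,E,l,c,H,A]
After op 6 (rotate(-2)): offset=7, physical=[A,B,G,D,E,l,c,H], logical=[H,A,B,G,D,E,l,c]
After op 7 (swap(7, 2)): offset=7, physical=[A,c,G,D,E,l,B,H], logical=[H,A,c,G,D,E,l,B]
After op 8 (replace(0, 'b')): offset=7, physical=[A,c,G,D,E,l,B,b], logical=[b,A,c,G,D,E,l,B]
After op 9 (swap(3, 7)): offset=7, physical=[A,c,B,D,E,l,G,b], logical=[b,A,c,B,D,E,l,G]
After op 10 (swap(7, 1)): offset=7, physical=[G,c,B,D,E,l,A,b], logical=[b,G,c,B,D,E,l,A]
After op 11 (replace(5, 'l')): offset=7, physical=[G,c,B,D,l,l,A,b], logical=[b,G,c,B,D,l,l,A]
After op 12 (replace(3, 'g')): offset=7, physical=[G,c,g,D,l,l,A,b], logical=[b,G,c,g,D,l,l,A]

Answer: A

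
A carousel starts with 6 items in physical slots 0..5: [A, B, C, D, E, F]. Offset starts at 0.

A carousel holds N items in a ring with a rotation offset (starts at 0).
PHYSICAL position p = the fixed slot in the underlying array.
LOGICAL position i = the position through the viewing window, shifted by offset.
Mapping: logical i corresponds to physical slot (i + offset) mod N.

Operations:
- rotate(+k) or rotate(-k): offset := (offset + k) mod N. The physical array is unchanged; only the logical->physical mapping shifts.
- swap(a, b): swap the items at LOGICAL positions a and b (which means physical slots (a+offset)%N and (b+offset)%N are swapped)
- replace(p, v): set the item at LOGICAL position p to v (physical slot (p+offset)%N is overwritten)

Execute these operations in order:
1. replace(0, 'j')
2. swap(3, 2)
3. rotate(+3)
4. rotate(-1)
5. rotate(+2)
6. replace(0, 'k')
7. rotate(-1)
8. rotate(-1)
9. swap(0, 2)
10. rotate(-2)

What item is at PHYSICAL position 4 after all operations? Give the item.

After op 1 (replace(0, 'j')): offset=0, physical=[j,B,C,D,E,F], logical=[j,B,C,D,E,F]
After op 2 (swap(3, 2)): offset=0, physical=[j,B,D,C,E,F], logical=[j,B,D,C,E,F]
After op 3 (rotate(+3)): offset=3, physical=[j,B,D,C,E,F], logical=[C,E,F,j,B,D]
After op 4 (rotate(-1)): offset=2, physical=[j,B,D,C,E,F], logical=[D,C,E,F,j,B]
After op 5 (rotate(+2)): offset=4, physical=[j,B,D,C,E,F], logical=[E,F,j,B,D,C]
After op 6 (replace(0, 'k')): offset=4, physical=[j,B,D,C,k,F], logical=[k,F,j,B,D,C]
After op 7 (rotate(-1)): offset=3, physical=[j,B,D,C,k,F], logical=[C,k,F,j,B,D]
After op 8 (rotate(-1)): offset=2, physical=[j,B,D,C,k,F], logical=[D,C,k,F,j,B]
After op 9 (swap(0, 2)): offset=2, physical=[j,B,k,C,D,F], logical=[k,C,D,F,j,B]
After op 10 (rotate(-2)): offset=0, physical=[j,B,k,C,D,F], logical=[j,B,k,C,D,F]

Answer: D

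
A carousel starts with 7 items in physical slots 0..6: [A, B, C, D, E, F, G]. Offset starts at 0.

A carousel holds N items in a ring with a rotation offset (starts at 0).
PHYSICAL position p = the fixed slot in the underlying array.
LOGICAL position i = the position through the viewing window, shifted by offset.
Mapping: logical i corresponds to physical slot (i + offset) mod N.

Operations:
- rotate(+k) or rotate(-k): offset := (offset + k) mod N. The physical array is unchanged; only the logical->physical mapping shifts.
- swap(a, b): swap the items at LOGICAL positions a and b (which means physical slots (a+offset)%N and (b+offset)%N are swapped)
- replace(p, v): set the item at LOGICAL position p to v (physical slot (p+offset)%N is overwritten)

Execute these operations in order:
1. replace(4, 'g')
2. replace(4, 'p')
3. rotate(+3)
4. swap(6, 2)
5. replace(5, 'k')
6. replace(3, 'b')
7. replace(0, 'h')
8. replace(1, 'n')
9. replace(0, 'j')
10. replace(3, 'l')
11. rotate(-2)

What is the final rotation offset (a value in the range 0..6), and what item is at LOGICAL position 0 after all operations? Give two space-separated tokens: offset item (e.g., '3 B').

After op 1 (replace(4, 'g')): offset=0, physical=[A,B,C,D,g,F,G], logical=[A,B,C,D,g,F,G]
After op 2 (replace(4, 'p')): offset=0, physical=[A,B,C,D,p,F,G], logical=[A,B,C,D,p,F,G]
After op 3 (rotate(+3)): offset=3, physical=[A,B,C,D,p,F,G], logical=[D,p,F,G,A,B,C]
After op 4 (swap(6, 2)): offset=3, physical=[A,B,F,D,p,C,G], logical=[D,p,C,G,A,B,F]
After op 5 (replace(5, 'k')): offset=3, physical=[A,k,F,D,p,C,G], logical=[D,p,C,G,A,k,F]
After op 6 (replace(3, 'b')): offset=3, physical=[A,k,F,D,p,C,b], logical=[D,p,C,b,A,k,F]
After op 7 (replace(0, 'h')): offset=3, physical=[A,k,F,h,p,C,b], logical=[h,p,C,b,A,k,F]
After op 8 (replace(1, 'n')): offset=3, physical=[A,k,F,h,n,C,b], logical=[h,n,C,b,A,k,F]
After op 9 (replace(0, 'j')): offset=3, physical=[A,k,F,j,n,C,b], logical=[j,n,C,b,A,k,F]
After op 10 (replace(3, 'l')): offset=3, physical=[A,k,F,j,n,C,l], logical=[j,n,C,l,A,k,F]
After op 11 (rotate(-2)): offset=1, physical=[A,k,F,j,n,C,l], logical=[k,F,j,n,C,l,A]

Answer: 1 k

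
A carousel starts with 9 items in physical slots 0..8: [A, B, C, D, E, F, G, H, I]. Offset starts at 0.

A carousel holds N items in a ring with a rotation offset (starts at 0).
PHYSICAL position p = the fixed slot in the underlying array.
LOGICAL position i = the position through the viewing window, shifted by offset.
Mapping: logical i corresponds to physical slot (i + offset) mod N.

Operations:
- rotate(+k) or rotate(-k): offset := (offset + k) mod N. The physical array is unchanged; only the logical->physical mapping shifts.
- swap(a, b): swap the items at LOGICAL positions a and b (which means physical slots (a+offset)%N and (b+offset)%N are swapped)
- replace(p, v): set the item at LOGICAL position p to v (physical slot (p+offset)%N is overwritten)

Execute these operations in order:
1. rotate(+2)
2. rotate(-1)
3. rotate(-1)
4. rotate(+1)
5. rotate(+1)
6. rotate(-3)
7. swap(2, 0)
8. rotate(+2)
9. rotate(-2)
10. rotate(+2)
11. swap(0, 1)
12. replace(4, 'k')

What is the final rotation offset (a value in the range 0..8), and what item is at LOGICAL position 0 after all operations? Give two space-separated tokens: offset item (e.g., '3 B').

After op 1 (rotate(+2)): offset=2, physical=[A,B,C,D,E,F,G,H,I], logical=[C,D,E,F,G,H,I,A,B]
After op 2 (rotate(-1)): offset=1, physical=[A,B,C,D,E,F,G,H,I], logical=[B,C,D,E,F,G,H,I,A]
After op 3 (rotate(-1)): offset=0, physical=[A,B,C,D,E,F,G,H,I], logical=[A,B,C,D,E,F,G,H,I]
After op 4 (rotate(+1)): offset=1, physical=[A,B,C,D,E,F,G,H,I], logical=[B,C,D,E,F,G,H,I,A]
After op 5 (rotate(+1)): offset=2, physical=[A,B,C,D,E,F,G,H,I], logical=[C,D,E,F,G,H,I,A,B]
After op 6 (rotate(-3)): offset=8, physical=[A,B,C,D,E,F,G,H,I], logical=[I,A,B,C,D,E,F,G,H]
After op 7 (swap(2, 0)): offset=8, physical=[A,I,C,D,E,F,G,H,B], logical=[B,A,I,C,D,E,F,G,H]
After op 8 (rotate(+2)): offset=1, physical=[A,I,C,D,E,F,G,H,B], logical=[I,C,D,E,F,G,H,B,A]
After op 9 (rotate(-2)): offset=8, physical=[A,I,C,D,E,F,G,H,B], logical=[B,A,I,C,D,E,F,G,H]
After op 10 (rotate(+2)): offset=1, physical=[A,I,C,D,E,F,G,H,B], logical=[I,C,D,E,F,G,H,B,A]
After op 11 (swap(0, 1)): offset=1, physical=[A,C,I,D,E,F,G,H,B], logical=[C,I,D,E,F,G,H,B,A]
After op 12 (replace(4, 'k')): offset=1, physical=[A,C,I,D,E,k,G,H,B], logical=[C,I,D,E,k,G,H,B,A]

Answer: 1 C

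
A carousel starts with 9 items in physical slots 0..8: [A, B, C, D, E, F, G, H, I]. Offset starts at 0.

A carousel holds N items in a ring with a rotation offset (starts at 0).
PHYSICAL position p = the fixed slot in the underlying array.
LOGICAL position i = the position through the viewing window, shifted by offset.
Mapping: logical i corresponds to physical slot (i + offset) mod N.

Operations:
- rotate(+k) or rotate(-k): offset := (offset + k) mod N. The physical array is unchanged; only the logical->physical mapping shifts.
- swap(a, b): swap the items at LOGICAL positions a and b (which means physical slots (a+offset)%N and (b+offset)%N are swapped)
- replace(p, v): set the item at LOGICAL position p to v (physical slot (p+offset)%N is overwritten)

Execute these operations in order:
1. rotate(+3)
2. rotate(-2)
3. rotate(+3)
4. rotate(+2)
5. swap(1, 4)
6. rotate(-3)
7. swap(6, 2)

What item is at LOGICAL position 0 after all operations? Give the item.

Answer: D

Derivation:
After op 1 (rotate(+3)): offset=3, physical=[A,B,C,D,E,F,G,H,I], logical=[D,E,F,G,H,I,A,B,C]
After op 2 (rotate(-2)): offset=1, physical=[A,B,C,D,E,F,G,H,I], logical=[B,C,D,E,F,G,H,I,A]
After op 3 (rotate(+3)): offset=4, physical=[A,B,C,D,E,F,G,H,I], logical=[E,F,G,H,I,A,B,C,D]
After op 4 (rotate(+2)): offset=6, physical=[A,B,C,D,E,F,G,H,I], logical=[G,H,I,A,B,C,D,E,F]
After op 5 (swap(1, 4)): offset=6, physical=[A,H,C,D,E,F,G,B,I], logical=[G,B,I,A,H,C,D,E,F]
After op 6 (rotate(-3)): offset=3, physical=[A,H,C,D,E,F,G,B,I], logical=[D,E,F,G,B,I,A,H,C]
After op 7 (swap(6, 2)): offset=3, physical=[F,H,C,D,E,A,G,B,I], logical=[D,E,A,G,B,I,F,H,C]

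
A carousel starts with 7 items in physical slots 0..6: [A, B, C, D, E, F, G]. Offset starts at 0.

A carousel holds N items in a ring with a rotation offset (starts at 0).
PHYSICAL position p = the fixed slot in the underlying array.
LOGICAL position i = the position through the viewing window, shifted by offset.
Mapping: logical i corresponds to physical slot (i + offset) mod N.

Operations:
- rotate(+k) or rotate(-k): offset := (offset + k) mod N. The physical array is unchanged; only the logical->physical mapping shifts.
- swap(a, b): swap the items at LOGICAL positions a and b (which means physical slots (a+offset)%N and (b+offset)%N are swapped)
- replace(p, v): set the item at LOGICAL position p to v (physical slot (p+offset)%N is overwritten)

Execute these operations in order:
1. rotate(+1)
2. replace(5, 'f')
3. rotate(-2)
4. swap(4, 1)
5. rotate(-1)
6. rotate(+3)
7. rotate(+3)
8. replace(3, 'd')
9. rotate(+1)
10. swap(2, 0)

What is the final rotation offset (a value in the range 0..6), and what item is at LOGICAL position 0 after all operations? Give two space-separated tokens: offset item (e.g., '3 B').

After op 1 (rotate(+1)): offset=1, physical=[A,B,C,D,E,F,G], logical=[B,C,D,E,F,G,A]
After op 2 (replace(5, 'f')): offset=1, physical=[A,B,C,D,E,F,f], logical=[B,C,D,E,F,f,A]
After op 3 (rotate(-2)): offset=6, physical=[A,B,C,D,E,F,f], logical=[f,A,B,C,D,E,F]
After op 4 (swap(4, 1)): offset=6, physical=[D,B,C,A,E,F,f], logical=[f,D,B,C,A,E,F]
After op 5 (rotate(-1)): offset=5, physical=[D,B,C,A,E,F,f], logical=[F,f,D,B,C,A,E]
After op 6 (rotate(+3)): offset=1, physical=[D,B,C,A,E,F,f], logical=[B,C,A,E,F,f,D]
After op 7 (rotate(+3)): offset=4, physical=[D,B,C,A,E,F,f], logical=[E,F,f,D,B,C,A]
After op 8 (replace(3, 'd')): offset=4, physical=[d,B,C,A,E,F,f], logical=[E,F,f,d,B,C,A]
After op 9 (rotate(+1)): offset=5, physical=[d,B,C,A,E,F,f], logical=[F,f,d,B,C,A,E]
After op 10 (swap(2, 0)): offset=5, physical=[F,B,C,A,E,d,f], logical=[d,f,F,B,C,A,E]

Answer: 5 d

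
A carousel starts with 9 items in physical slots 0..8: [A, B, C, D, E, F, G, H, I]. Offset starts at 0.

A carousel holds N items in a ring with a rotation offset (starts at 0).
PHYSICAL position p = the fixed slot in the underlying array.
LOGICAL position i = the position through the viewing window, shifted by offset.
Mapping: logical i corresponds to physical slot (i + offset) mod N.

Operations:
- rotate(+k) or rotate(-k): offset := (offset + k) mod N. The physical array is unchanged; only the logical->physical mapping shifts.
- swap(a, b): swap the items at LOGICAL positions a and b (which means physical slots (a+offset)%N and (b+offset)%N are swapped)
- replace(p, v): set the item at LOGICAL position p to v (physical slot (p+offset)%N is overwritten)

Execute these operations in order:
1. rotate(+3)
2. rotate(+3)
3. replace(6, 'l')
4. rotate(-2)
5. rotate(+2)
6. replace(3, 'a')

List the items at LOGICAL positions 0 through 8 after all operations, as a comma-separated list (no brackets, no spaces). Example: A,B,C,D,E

After op 1 (rotate(+3)): offset=3, physical=[A,B,C,D,E,F,G,H,I], logical=[D,E,F,G,H,I,A,B,C]
After op 2 (rotate(+3)): offset=6, physical=[A,B,C,D,E,F,G,H,I], logical=[G,H,I,A,B,C,D,E,F]
After op 3 (replace(6, 'l')): offset=6, physical=[A,B,C,l,E,F,G,H,I], logical=[G,H,I,A,B,C,l,E,F]
After op 4 (rotate(-2)): offset=4, physical=[A,B,C,l,E,F,G,H,I], logical=[E,F,G,H,I,A,B,C,l]
After op 5 (rotate(+2)): offset=6, physical=[A,B,C,l,E,F,G,H,I], logical=[G,H,I,A,B,C,l,E,F]
After op 6 (replace(3, 'a')): offset=6, physical=[a,B,C,l,E,F,G,H,I], logical=[G,H,I,a,B,C,l,E,F]

Answer: G,H,I,a,B,C,l,E,F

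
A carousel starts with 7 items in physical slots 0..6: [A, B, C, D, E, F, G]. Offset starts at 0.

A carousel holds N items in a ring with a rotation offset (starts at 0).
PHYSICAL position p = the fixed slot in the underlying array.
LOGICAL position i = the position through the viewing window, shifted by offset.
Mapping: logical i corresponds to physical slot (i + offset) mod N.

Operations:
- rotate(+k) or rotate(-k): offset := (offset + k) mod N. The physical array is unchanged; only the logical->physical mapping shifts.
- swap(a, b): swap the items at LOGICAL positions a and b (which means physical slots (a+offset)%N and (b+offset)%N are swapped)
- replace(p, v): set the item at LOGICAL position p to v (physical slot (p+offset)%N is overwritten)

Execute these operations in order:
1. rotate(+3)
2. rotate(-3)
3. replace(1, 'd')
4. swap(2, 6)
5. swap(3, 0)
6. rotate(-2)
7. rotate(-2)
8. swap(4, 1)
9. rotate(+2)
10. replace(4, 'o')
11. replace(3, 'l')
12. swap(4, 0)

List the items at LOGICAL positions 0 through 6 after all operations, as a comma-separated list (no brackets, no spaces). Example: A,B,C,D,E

Answer: o,C,E,l,F,A,D

Derivation:
After op 1 (rotate(+3)): offset=3, physical=[A,B,C,D,E,F,G], logical=[D,E,F,G,A,B,C]
After op 2 (rotate(-3)): offset=0, physical=[A,B,C,D,E,F,G], logical=[A,B,C,D,E,F,G]
After op 3 (replace(1, 'd')): offset=0, physical=[A,d,C,D,E,F,G], logical=[A,d,C,D,E,F,G]
After op 4 (swap(2, 6)): offset=0, physical=[A,d,G,D,E,F,C], logical=[A,d,G,D,E,F,C]
After op 5 (swap(3, 0)): offset=0, physical=[D,d,G,A,E,F,C], logical=[D,d,G,A,E,F,C]
After op 6 (rotate(-2)): offset=5, physical=[D,d,G,A,E,F,C], logical=[F,C,D,d,G,A,E]
After op 7 (rotate(-2)): offset=3, physical=[D,d,G,A,E,F,C], logical=[A,E,F,C,D,d,G]
After op 8 (swap(4, 1)): offset=3, physical=[E,d,G,A,D,F,C], logical=[A,D,F,C,E,d,G]
After op 9 (rotate(+2)): offset=5, physical=[E,d,G,A,D,F,C], logical=[F,C,E,d,G,A,D]
After op 10 (replace(4, 'o')): offset=5, physical=[E,d,o,A,D,F,C], logical=[F,C,E,d,o,A,D]
After op 11 (replace(3, 'l')): offset=5, physical=[E,l,o,A,D,F,C], logical=[F,C,E,l,o,A,D]
After op 12 (swap(4, 0)): offset=5, physical=[E,l,F,A,D,o,C], logical=[o,C,E,l,F,A,D]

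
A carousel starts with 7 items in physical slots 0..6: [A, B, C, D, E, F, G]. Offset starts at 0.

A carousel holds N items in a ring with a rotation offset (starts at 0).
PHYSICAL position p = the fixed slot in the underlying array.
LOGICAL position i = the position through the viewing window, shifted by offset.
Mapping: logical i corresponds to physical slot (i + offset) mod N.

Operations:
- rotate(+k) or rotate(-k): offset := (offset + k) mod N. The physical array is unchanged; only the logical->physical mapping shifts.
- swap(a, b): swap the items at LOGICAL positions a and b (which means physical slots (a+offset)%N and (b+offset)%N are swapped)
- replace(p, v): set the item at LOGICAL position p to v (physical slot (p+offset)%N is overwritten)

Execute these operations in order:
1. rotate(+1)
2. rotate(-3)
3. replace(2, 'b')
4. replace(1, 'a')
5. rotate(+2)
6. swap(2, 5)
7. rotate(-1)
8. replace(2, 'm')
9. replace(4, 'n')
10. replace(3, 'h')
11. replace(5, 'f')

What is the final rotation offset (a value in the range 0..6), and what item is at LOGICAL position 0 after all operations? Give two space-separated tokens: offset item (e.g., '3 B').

Answer: 6 a

Derivation:
After op 1 (rotate(+1)): offset=1, physical=[A,B,C,D,E,F,G], logical=[B,C,D,E,F,G,A]
After op 2 (rotate(-3)): offset=5, physical=[A,B,C,D,E,F,G], logical=[F,G,A,B,C,D,E]
After op 3 (replace(2, 'b')): offset=5, physical=[b,B,C,D,E,F,G], logical=[F,G,b,B,C,D,E]
After op 4 (replace(1, 'a')): offset=5, physical=[b,B,C,D,E,F,a], logical=[F,a,b,B,C,D,E]
After op 5 (rotate(+2)): offset=0, physical=[b,B,C,D,E,F,a], logical=[b,B,C,D,E,F,a]
After op 6 (swap(2, 5)): offset=0, physical=[b,B,F,D,E,C,a], logical=[b,B,F,D,E,C,a]
After op 7 (rotate(-1)): offset=6, physical=[b,B,F,D,E,C,a], logical=[a,b,B,F,D,E,C]
After op 8 (replace(2, 'm')): offset=6, physical=[b,m,F,D,E,C,a], logical=[a,b,m,F,D,E,C]
After op 9 (replace(4, 'n')): offset=6, physical=[b,m,F,n,E,C,a], logical=[a,b,m,F,n,E,C]
After op 10 (replace(3, 'h')): offset=6, physical=[b,m,h,n,E,C,a], logical=[a,b,m,h,n,E,C]
After op 11 (replace(5, 'f')): offset=6, physical=[b,m,h,n,f,C,a], logical=[a,b,m,h,n,f,C]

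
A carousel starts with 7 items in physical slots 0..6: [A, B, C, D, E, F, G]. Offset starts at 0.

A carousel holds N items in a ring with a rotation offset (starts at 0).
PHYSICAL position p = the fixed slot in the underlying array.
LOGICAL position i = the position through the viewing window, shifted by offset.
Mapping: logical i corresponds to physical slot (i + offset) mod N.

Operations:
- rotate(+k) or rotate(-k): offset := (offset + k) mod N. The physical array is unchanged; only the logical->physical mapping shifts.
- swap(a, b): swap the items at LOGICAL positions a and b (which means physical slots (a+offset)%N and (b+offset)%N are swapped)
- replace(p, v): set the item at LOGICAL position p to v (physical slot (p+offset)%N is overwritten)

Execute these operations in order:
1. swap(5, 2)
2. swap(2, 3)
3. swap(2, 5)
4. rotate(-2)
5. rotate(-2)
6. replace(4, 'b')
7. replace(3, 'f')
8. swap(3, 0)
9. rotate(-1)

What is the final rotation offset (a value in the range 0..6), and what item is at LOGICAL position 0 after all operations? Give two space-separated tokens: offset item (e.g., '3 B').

Answer: 2 C

Derivation:
After op 1 (swap(5, 2)): offset=0, physical=[A,B,F,D,E,C,G], logical=[A,B,F,D,E,C,G]
After op 2 (swap(2, 3)): offset=0, physical=[A,B,D,F,E,C,G], logical=[A,B,D,F,E,C,G]
After op 3 (swap(2, 5)): offset=0, physical=[A,B,C,F,E,D,G], logical=[A,B,C,F,E,D,G]
After op 4 (rotate(-2)): offset=5, physical=[A,B,C,F,E,D,G], logical=[D,G,A,B,C,F,E]
After op 5 (rotate(-2)): offset=3, physical=[A,B,C,F,E,D,G], logical=[F,E,D,G,A,B,C]
After op 6 (replace(4, 'b')): offset=3, physical=[b,B,C,F,E,D,G], logical=[F,E,D,G,b,B,C]
After op 7 (replace(3, 'f')): offset=3, physical=[b,B,C,F,E,D,f], logical=[F,E,D,f,b,B,C]
After op 8 (swap(3, 0)): offset=3, physical=[b,B,C,f,E,D,F], logical=[f,E,D,F,b,B,C]
After op 9 (rotate(-1)): offset=2, physical=[b,B,C,f,E,D,F], logical=[C,f,E,D,F,b,B]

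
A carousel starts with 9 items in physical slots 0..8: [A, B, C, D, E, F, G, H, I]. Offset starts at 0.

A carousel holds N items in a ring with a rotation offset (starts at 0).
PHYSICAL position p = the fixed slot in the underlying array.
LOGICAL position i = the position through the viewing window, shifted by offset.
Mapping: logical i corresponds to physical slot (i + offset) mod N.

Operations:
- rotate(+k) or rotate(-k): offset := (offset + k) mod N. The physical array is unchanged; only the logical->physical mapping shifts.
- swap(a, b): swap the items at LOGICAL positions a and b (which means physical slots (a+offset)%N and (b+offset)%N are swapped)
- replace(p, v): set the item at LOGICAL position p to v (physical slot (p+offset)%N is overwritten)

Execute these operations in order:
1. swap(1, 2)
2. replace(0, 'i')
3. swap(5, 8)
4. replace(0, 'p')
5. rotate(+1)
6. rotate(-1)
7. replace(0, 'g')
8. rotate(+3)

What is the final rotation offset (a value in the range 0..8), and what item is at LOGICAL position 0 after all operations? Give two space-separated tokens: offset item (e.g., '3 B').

After op 1 (swap(1, 2)): offset=0, physical=[A,C,B,D,E,F,G,H,I], logical=[A,C,B,D,E,F,G,H,I]
After op 2 (replace(0, 'i')): offset=0, physical=[i,C,B,D,E,F,G,H,I], logical=[i,C,B,D,E,F,G,H,I]
After op 3 (swap(5, 8)): offset=0, physical=[i,C,B,D,E,I,G,H,F], logical=[i,C,B,D,E,I,G,H,F]
After op 4 (replace(0, 'p')): offset=0, physical=[p,C,B,D,E,I,G,H,F], logical=[p,C,B,D,E,I,G,H,F]
After op 5 (rotate(+1)): offset=1, physical=[p,C,B,D,E,I,G,H,F], logical=[C,B,D,E,I,G,H,F,p]
After op 6 (rotate(-1)): offset=0, physical=[p,C,B,D,E,I,G,H,F], logical=[p,C,B,D,E,I,G,H,F]
After op 7 (replace(0, 'g')): offset=0, physical=[g,C,B,D,E,I,G,H,F], logical=[g,C,B,D,E,I,G,H,F]
After op 8 (rotate(+3)): offset=3, physical=[g,C,B,D,E,I,G,H,F], logical=[D,E,I,G,H,F,g,C,B]

Answer: 3 D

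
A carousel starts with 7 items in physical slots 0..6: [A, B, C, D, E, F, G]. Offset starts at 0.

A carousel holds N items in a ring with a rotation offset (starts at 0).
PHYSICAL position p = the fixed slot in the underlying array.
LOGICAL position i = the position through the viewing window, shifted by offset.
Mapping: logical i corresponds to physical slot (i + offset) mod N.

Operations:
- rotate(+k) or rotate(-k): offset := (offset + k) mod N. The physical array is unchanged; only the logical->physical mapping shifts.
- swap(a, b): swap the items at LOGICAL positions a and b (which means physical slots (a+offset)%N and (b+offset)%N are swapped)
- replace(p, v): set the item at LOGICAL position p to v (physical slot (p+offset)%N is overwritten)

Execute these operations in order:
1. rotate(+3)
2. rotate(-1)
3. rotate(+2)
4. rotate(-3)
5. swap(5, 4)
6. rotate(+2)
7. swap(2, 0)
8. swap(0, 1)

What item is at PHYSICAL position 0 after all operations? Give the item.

After op 1 (rotate(+3)): offset=3, physical=[A,B,C,D,E,F,G], logical=[D,E,F,G,A,B,C]
After op 2 (rotate(-1)): offset=2, physical=[A,B,C,D,E,F,G], logical=[C,D,E,F,G,A,B]
After op 3 (rotate(+2)): offset=4, physical=[A,B,C,D,E,F,G], logical=[E,F,G,A,B,C,D]
After op 4 (rotate(-3)): offset=1, physical=[A,B,C,D,E,F,G], logical=[B,C,D,E,F,G,A]
After op 5 (swap(5, 4)): offset=1, physical=[A,B,C,D,E,G,F], logical=[B,C,D,E,G,F,A]
After op 6 (rotate(+2)): offset=3, physical=[A,B,C,D,E,G,F], logical=[D,E,G,F,A,B,C]
After op 7 (swap(2, 0)): offset=3, physical=[A,B,C,G,E,D,F], logical=[G,E,D,F,A,B,C]
After op 8 (swap(0, 1)): offset=3, physical=[A,B,C,E,G,D,F], logical=[E,G,D,F,A,B,C]

Answer: A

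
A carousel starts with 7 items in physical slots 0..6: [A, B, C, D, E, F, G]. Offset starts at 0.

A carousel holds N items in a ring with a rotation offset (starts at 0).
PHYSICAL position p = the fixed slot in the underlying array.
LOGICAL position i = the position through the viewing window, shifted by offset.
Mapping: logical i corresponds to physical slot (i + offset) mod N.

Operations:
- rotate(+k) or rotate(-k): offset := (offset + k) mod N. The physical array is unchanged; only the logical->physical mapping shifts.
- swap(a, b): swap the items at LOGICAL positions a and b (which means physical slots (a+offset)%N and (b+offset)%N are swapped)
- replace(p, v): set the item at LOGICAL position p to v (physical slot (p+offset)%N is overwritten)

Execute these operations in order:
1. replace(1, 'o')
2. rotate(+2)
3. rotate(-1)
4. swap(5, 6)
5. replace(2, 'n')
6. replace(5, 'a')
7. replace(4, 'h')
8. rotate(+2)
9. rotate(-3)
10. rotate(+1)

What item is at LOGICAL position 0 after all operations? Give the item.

After op 1 (replace(1, 'o')): offset=0, physical=[A,o,C,D,E,F,G], logical=[A,o,C,D,E,F,G]
After op 2 (rotate(+2)): offset=2, physical=[A,o,C,D,E,F,G], logical=[C,D,E,F,G,A,o]
After op 3 (rotate(-1)): offset=1, physical=[A,o,C,D,E,F,G], logical=[o,C,D,E,F,G,A]
After op 4 (swap(5, 6)): offset=1, physical=[G,o,C,D,E,F,A], logical=[o,C,D,E,F,A,G]
After op 5 (replace(2, 'n')): offset=1, physical=[G,o,C,n,E,F,A], logical=[o,C,n,E,F,A,G]
After op 6 (replace(5, 'a')): offset=1, physical=[G,o,C,n,E,F,a], logical=[o,C,n,E,F,a,G]
After op 7 (replace(4, 'h')): offset=1, physical=[G,o,C,n,E,h,a], logical=[o,C,n,E,h,a,G]
After op 8 (rotate(+2)): offset=3, physical=[G,o,C,n,E,h,a], logical=[n,E,h,a,G,o,C]
After op 9 (rotate(-3)): offset=0, physical=[G,o,C,n,E,h,a], logical=[G,o,C,n,E,h,a]
After op 10 (rotate(+1)): offset=1, physical=[G,o,C,n,E,h,a], logical=[o,C,n,E,h,a,G]

Answer: o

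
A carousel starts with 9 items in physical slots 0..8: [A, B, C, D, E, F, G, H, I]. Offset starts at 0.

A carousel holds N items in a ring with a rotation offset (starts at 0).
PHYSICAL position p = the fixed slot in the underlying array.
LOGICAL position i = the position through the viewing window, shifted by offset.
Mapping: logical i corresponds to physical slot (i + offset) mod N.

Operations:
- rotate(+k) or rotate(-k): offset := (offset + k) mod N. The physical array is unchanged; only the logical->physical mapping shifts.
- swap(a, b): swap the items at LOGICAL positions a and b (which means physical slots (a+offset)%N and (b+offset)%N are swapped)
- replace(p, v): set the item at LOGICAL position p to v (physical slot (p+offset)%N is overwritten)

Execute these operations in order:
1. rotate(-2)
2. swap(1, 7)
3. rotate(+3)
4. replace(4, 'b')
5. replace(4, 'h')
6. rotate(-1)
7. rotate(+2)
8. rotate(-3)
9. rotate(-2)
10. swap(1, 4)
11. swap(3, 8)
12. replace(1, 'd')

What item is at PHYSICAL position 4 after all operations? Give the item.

Answer: E

Derivation:
After op 1 (rotate(-2)): offset=7, physical=[A,B,C,D,E,F,G,H,I], logical=[H,I,A,B,C,D,E,F,G]
After op 2 (swap(1, 7)): offset=7, physical=[A,B,C,D,E,I,G,H,F], logical=[H,F,A,B,C,D,E,I,G]
After op 3 (rotate(+3)): offset=1, physical=[A,B,C,D,E,I,G,H,F], logical=[B,C,D,E,I,G,H,F,A]
After op 4 (replace(4, 'b')): offset=1, physical=[A,B,C,D,E,b,G,H,F], logical=[B,C,D,E,b,G,H,F,A]
After op 5 (replace(4, 'h')): offset=1, physical=[A,B,C,D,E,h,G,H,F], logical=[B,C,D,E,h,G,H,F,A]
After op 6 (rotate(-1)): offset=0, physical=[A,B,C,D,E,h,G,H,F], logical=[A,B,C,D,E,h,G,H,F]
After op 7 (rotate(+2)): offset=2, physical=[A,B,C,D,E,h,G,H,F], logical=[C,D,E,h,G,H,F,A,B]
After op 8 (rotate(-3)): offset=8, physical=[A,B,C,D,E,h,G,H,F], logical=[F,A,B,C,D,E,h,G,H]
After op 9 (rotate(-2)): offset=6, physical=[A,B,C,D,E,h,G,H,F], logical=[G,H,F,A,B,C,D,E,h]
After op 10 (swap(1, 4)): offset=6, physical=[A,H,C,D,E,h,G,B,F], logical=[G,B,F,A,H,C,D,E,h]
After op 11 (swap(3, 8)): offset=6, physical=[h,H,C,D,E,A,G,B,F], logical=[G,B,F,h,H,C,D,E,A]
After op 12 (replace(1, 'd')): offset=6, physical=[h,H,C,D,E,A,G,d,F], logical=[G,d,F,h,H,C,D,E,A]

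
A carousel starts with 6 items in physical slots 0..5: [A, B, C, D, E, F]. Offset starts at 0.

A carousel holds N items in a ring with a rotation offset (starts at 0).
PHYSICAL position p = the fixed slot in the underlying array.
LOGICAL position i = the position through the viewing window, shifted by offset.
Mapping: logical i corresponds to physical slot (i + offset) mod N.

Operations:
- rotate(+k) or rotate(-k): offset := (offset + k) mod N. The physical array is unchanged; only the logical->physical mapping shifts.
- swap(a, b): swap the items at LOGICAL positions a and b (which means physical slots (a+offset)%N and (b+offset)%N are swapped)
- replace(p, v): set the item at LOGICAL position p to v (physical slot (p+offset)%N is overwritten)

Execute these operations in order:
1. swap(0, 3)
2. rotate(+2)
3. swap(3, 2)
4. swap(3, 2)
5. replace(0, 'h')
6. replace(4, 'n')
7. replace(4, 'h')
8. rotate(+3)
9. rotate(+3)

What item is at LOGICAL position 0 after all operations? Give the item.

Answer: h

Derivation:
After op 1 (swap(0, 3)): offset=0, physical=[D,B,C,A,E,F], logical=[D,B,C,A,E,F]
After op 2 (rotate(+2)): offset=2, physical=[D,B,C,A,E,F], logical=[C,A,E,F,D,B]
After op 3 (swap(3, 2)): offset=2, physical=[D,B,C,A,F,E], logical=[C,A,F,E,D,B]
After op 4 (swap(3, 2)): offset=2, physical=[D,B,C,A,E,F], logical=[C,A,E,F,D,B]
After op 5 (replace(0, 'h')): offset=2, physical=[D,B,h,A,E,F], logical=[h,A,E,F,D,B]
After op 6 (replace(4, 'n')): offset=2, physical=[n,B,h,A,E,F], logical=[h,A,E,F,n,B]
After op 7 (replace(4, 'h')): offset=2, physical=[h,B,h,A,E,F], logical=[h,A,E,F,h,B]
After op 8 (rotate(+3)): offset=5, physical=[h,B,h,A,E,F], logical=[F,h,B,h,A,E]
After op 9 (rotate(+3)): offset=2, physical=[h,B,h,A,E,F], logical=[h,A,E,F,h,B]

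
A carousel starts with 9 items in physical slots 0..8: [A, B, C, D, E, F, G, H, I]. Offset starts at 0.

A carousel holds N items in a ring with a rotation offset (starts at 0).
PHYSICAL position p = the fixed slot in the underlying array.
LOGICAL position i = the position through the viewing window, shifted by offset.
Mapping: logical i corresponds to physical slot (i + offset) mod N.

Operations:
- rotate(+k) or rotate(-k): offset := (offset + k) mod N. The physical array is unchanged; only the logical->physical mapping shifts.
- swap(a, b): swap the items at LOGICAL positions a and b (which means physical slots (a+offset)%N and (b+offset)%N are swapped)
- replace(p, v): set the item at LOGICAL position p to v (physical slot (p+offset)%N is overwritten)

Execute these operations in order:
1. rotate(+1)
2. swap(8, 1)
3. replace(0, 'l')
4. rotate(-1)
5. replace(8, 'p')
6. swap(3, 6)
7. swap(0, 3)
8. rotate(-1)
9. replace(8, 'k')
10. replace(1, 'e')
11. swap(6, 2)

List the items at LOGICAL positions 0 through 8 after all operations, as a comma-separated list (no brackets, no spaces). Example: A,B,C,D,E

Answer: p,e,F,A,C,E,l,D,k

Derivation:
After op 1 (rotate(+1)): offset=1, physical=[A,B,C,D,E,F,G,H,I], logical=[B,C,D,E,F,G,H,I,A]
After op 2 (swap(8, 1)): offset=1, physical=[C,B,A,D,E,F,G,H,I], logical=[B,A,D,E,F,G,H,I,C]
After op 3 (replace(0, 'l')): offset=1, physical=[C,l,A,D,E,F,G,H,I], logical=[l,A,D,E,F,G,H,I,C]
After op 4 (rotate(-1)): offset=0, physical=[C,l,A,D,E,F,G,H,I], logical=[C,l,A,D,E,F,G,H,I]
After op 5 (replace(8, 'p')): offset=0, physical=[C,l,A,D,E,F,G,H,p], logical=[C,l,A,D,E,F,G,H,p]
After op 6 (swap(3, 6)): offset=0, physical=[C,l,A,G,E,F,D,H,p], logical=[C,l,A,G,E,F,D,H,p]
After op 7 (swap(0, 3)): offset=0, physical=[G,l,A,C,E,F,D,H,p], logical=[G,l,A,C,E,F,D,H,p]
After op 8 (rotate(-1)): offset=8, physical=[G,l,A,C,E,F,D,H,p], logical=[p,G,l,A,C,E,F,D,H]
After op 9 (replace(8, 'k')): offset=8, physical=[G,l,A,C,E,F,D,k,p], logical=[p,G,l,A,C,E,F,D,k]
After op 10 (replace(1, 'e')): offset=8, physical=[e,l,A,C,E,F,D,k,p], logical=[p,e,l,A,C,E,F,D,k]
After op 11 (swap(6, 2)): offset=8, physical=[e,F,A,C,E,l,D,k,p], logical=[p,e,F,A,C,E,l,D,k]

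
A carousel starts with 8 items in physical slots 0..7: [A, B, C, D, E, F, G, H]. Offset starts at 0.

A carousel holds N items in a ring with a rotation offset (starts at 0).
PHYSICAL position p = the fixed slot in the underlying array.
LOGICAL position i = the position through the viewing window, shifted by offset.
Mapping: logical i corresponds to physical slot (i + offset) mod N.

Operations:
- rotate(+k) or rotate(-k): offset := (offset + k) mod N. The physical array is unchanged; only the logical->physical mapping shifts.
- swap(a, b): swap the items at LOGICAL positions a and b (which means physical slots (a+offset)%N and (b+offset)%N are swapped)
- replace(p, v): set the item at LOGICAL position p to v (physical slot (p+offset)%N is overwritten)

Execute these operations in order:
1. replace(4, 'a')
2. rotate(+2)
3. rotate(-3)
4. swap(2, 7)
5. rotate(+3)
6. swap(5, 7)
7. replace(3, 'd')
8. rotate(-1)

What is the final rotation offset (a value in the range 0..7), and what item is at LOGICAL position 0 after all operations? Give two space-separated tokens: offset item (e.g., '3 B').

Answer: 1 H

Derivation:
After op 1 (replace(4, 'a')): offset=0, physical=[A,B,C,D,a,F,G,H], logical=[A,B,C,D,a,F,G,H]
After op 2 (rotate(+2)): offset=2, physical=[A,B,C,D,a,F,G,H], logical=[C,D,a,F,G,H,A,B]
After op 3 (rotate(-3)): offset=7, physical=[A,B,C,D,a,F,G,H], logical=[H,A,B,C,D,a,F,G]
After op 4 (swap(2, 7)): offset=7, physical=[A,G,C,D,a,F,B,H], logical=[H,A,G,C,D,a,F,B]
After op 5 (rotate(+3)): offset=2, physical=[A,G,C,D,a,F,B,H], logical=[C,D,a,F,B,H,A,G]
After op 6 (swap(5, 7)): offset=2, physical=[A,H,C,D,a,F,B,G], logical=[C,D,a,F,B,G,A,H]
After op 7 (replace(3, 'd')): offset=2, physical=[A,H,C,D,a,d,B,G], logical=[C,D,a,d,B,G,A,H]
After op 8 (rotate(-1)): offset=1, physical=[A,H,C,D,a,d,B,G], logical=[H,C,D,a,d,B,G,A]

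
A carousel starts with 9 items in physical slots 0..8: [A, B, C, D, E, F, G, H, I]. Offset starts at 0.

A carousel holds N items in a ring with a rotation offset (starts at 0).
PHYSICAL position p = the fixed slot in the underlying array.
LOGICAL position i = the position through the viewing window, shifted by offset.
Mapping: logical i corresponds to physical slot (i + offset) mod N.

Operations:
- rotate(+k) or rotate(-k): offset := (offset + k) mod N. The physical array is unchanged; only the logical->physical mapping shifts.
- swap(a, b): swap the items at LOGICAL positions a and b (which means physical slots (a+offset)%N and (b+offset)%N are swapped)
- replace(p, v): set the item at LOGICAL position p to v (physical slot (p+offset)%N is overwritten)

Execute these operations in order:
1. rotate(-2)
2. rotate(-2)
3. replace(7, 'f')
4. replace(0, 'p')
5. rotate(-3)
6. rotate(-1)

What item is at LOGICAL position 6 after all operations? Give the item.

After op 1 (rotate(-2)): offset=7, physical=[A,B,C,D,E,F,G,H,I], logical=[H,I,A,B,C,D,E,F,G]
After op 2 (rotate(-2)): offset=5, physical=[A,B,C,D,E,F,G,H,I], logical=[F,G,H,I,A,B,C,D,E]
After op 3 (replace(7, 'f')): offset=5, physical=[A,B,C,f,E,F,G,H,I], logical=[F,G,H,I,A,B,C,f,E]
After op 4 (replace(0, 'p')): offset=5, physical=[A,B,C,f,E,p,G,H,I], logical=[p,G,H,I,A,B,C,f,E]
After op 5 (rotate(-3)): offset=2, physical=[A,B,C,f,E,p,G,H,I], logical=[C,f,E,p,G,H,I,A,B]
After op 6 (rotate(-1)): offset=1, physical=[A,B,C,f,E,p,G,H,I], logical=[B,C,f,E,p,G,H,I,A]

Answer: H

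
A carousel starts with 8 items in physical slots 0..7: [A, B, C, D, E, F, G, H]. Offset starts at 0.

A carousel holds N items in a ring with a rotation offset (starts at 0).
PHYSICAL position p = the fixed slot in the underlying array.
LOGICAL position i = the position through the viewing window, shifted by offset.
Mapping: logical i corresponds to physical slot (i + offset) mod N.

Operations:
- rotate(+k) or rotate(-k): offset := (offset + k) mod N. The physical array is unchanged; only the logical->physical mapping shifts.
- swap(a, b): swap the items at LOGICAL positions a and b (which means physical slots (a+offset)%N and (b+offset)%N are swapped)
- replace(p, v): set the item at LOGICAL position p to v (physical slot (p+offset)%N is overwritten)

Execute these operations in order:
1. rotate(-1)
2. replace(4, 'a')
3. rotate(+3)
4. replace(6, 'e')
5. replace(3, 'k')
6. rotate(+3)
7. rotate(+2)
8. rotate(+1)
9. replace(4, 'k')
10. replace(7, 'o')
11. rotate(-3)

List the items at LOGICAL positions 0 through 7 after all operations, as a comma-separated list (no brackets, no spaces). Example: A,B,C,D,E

Answer: k,G,o,e,B,C,a,k

Derivation:
After op 1 (rotate(-1)): offset=7, physical=[A,B,C,D,E,F,G,H], logical=[H,A,B,C,D,E,F,G]
After op 2 (replace(4, 'a')): offset=7, physical=[A,B,C,a,E,F,G,H], logical=[H,A,B,C,a,E,F,G]
After op 3 (rotate(+3)): offset=2, physical=[A,B,C,a,E,F,G,H], logical=[C,a,E,F,G,H,A,B]
After op 4 (replace(6, 'e')): offset=2, physical=[e,B,C,a,E,F,G,H], logical=[C,a,E,F,G,H,e,B]
After op 5 (replace(3, 'k')): offset=2, physical=[e,B,C,a,E,k,G,H], logical=[C,a,E,k,G,H,e,B]
After op 6 (rotate(+3)): offset=5, physical=[e,B,C,a,E,k,G,H], logical=[k,G,H,e,B,C,a,E]
After op 7 (rotate(+2)): offset=7, physical=[e,B,C,a,E,k,G,H], logical=[H,e,B,C,a,E,k,G]
After op 8 (rotate(+1)): offset=0, physical=[e,B,C,a,E,k,G,H], logical=[e,B,C,a,E,k,G,H]
After op 9 (replace(4, 'k')): offset=0, physical=[e,B,C,a,k,k,G,H], logical=[e,B,C,a,k,k,G,H]
After op 10 (replace(7, 'o')): offset=0, physical=[e,B,C,a,k,k,G,o], logical=[e,B,C,a,k,k,G,o]
After op 11 (rotate(-3)): offset=5, physical=[e,B,C,a,k,k,G,o], logical=[k,G,o,e,B,C,a,k]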